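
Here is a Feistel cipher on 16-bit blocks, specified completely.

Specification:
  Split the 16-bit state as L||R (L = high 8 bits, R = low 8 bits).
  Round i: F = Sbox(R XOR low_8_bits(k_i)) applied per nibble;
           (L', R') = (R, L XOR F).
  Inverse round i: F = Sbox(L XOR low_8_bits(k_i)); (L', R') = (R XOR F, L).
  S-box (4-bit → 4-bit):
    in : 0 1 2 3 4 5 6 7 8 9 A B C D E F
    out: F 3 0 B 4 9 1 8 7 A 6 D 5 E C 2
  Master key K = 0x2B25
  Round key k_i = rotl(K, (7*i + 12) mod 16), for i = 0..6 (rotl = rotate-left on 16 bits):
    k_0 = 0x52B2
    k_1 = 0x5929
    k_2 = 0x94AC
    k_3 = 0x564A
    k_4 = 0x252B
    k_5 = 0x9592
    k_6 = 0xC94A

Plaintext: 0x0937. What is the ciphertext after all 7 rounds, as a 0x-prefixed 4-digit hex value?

s_0 = plaintext = 0x0937
s_1 = Round(s_0, k_0) = 0x3770
s_2 = Round(s_1, k_1) = 0x70AD
s_3 = Round(s_2, k_2) = 0xAD83
s_4 = Round(s_3, k_3) = 0x83F7
s_5 = Round(s_4, k_4) = 0xF766
s_6 = Round(s_5, k_5) = 0x66D3
s_7 = Round(s_6, k_6) = 0xD3CC

0xD3CC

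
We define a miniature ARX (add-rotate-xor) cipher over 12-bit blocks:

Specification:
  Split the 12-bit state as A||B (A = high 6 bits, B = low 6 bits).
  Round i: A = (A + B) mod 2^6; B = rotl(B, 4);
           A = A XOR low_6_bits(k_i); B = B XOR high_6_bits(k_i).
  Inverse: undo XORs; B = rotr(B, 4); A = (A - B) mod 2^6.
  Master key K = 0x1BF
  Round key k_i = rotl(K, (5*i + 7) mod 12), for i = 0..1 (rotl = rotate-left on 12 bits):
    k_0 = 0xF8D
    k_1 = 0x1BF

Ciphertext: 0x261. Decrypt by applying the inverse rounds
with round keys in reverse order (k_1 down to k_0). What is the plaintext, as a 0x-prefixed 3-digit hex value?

s_0 = ciphertext = 0x261
s_1 = InvRound(s_0, k_1) = 0x61E
s_2 = InvRound(s_1, k_0) = 0x4C2

0x4C2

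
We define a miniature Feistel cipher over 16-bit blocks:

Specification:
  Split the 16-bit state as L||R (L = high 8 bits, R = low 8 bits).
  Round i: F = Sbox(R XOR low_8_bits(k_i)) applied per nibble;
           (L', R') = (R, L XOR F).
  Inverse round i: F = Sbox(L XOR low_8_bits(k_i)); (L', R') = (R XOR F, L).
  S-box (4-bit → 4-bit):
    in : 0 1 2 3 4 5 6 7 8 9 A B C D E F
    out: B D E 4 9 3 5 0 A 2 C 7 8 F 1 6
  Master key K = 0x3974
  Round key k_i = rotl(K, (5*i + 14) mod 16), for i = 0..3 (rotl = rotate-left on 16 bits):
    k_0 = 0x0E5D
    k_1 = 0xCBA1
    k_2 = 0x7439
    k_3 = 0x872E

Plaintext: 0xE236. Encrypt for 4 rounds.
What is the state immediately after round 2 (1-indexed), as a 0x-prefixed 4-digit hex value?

0xB5EF

s_0 = plaintext = 0xE236
s_1 = Round(s_0, k_0) = 0x36B5
s_2 = Round(s_1, k_1) = 0xB5EF
s_3 = Round(s_2, k_2) = 0xEF40
s_4 = Round(s_3, k_3) = 0x40BE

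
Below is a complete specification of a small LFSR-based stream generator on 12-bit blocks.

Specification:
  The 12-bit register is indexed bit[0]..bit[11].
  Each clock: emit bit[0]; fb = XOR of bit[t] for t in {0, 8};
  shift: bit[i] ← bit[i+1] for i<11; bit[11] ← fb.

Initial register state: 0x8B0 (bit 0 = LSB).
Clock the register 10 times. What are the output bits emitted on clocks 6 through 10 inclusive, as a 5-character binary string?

10100

reg_0 = 0x8B0
clock 1: out=0, reg = 0x458
clock 2: out=0, reg = 0x22C
clock 3: out=0, reg = 0x116
clock 4: out=0, reg = 0x88B
clock 5: out=1, reg = 0xC45
clock 6: out=1, reg = 0xE22
clock 7: out=0, reg = 0x711
clock 8: out=1, reg = 0x388
clock 9: out=0, reg = 0x9C4
clock 10: out=0, reg = 0xCE2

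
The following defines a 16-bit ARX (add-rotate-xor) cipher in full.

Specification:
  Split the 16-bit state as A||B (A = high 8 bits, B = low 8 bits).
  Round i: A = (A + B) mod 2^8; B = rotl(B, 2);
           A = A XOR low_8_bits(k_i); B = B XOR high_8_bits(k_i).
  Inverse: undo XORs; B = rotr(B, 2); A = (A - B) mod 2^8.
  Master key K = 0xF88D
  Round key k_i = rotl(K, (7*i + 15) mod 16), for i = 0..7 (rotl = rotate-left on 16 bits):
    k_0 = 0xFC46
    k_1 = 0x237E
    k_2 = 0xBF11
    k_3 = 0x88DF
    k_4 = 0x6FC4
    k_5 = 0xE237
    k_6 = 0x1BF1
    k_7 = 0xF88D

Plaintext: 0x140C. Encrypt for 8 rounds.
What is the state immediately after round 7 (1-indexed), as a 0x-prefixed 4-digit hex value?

s_0 = plaintext = 0x140C
s_1 = Round(s_0, k_0) = 0x66CC
s_2 = Round(s_1, k_1) = 0x4C10
s_3 = Round(s_2, k_2) = 0x4DFF
s_4 = Round(s_3, k_3) = 0x9377
s_5 = Round(s_4, k_4) = 0xCEB2
s_6 = Round(s_5, k_5) = 0xB728
s_7 = Round(s_6, k_6) = 0x2EBB
s_8 = Round(s_7, k_7) = 0x6416

0x2EBB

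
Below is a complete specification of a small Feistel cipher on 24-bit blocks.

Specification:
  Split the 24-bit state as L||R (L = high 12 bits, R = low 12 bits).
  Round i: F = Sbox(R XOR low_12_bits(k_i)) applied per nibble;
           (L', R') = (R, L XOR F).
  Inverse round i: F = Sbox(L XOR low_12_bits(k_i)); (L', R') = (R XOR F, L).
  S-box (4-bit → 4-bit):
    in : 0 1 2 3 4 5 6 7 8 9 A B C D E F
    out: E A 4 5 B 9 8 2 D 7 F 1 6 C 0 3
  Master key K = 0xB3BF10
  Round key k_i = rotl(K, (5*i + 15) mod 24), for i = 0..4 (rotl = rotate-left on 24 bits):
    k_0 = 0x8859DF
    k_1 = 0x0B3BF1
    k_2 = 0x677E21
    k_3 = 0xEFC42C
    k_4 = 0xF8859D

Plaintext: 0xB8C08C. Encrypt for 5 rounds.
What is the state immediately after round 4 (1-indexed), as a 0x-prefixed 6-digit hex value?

s_0 = plaintext = 0xB8C08C
s_1 = Round(s_0, k_0) = 0x08CC19
s_2 = Round(s_1, k_1) = 0xC19281
s_3 = Round(s_2, k_2) = 0x281AE7
s_4 = Round(s_3, k_3) = 0xAE72E0
s_5 = Round(s_4, k_4) = 0x2E08CB

0xAE72E0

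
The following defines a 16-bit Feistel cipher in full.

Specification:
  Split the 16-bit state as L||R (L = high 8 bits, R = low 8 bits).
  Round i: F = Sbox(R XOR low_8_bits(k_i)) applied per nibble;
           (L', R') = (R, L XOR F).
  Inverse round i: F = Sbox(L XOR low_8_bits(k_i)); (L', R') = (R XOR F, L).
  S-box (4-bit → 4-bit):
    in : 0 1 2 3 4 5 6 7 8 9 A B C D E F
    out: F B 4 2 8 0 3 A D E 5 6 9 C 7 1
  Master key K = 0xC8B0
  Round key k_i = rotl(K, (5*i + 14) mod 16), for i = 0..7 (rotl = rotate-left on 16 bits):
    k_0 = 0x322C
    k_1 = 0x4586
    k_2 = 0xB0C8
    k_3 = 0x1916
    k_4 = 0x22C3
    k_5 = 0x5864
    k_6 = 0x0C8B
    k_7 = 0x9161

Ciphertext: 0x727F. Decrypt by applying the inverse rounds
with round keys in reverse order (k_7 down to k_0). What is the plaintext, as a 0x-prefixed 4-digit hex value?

s_0 = ciphertext = 0x727F
s_1 = InvRound(s_0, k_7) = 0xCD72
s_2 = InvRound(s_1, k_6) = 0xF1CD
s_3 = InvRound(s_2, k_5) = 0x2DF1
s_4 = InvRound(s_3, k_4) = 0x862D
s_5 = InvRound(s_4, k_3) = 0xC286
s_6 = InvRound(s_5, k_2) = 0x73C2
s_7 = InvRound(s_6, k_1) = 0xD273
s_8 = InvRound(s_7, k_0) = 0x64D2

0x64D2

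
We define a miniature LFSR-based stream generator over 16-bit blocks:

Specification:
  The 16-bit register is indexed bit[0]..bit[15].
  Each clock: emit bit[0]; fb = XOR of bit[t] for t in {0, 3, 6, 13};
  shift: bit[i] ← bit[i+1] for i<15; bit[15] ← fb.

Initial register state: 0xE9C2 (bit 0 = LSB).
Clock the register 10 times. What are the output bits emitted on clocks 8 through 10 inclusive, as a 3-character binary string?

reg_0 = 0xE9C2
clock 1: out=0, reg = 0x74E1
clock 2: out=1, reg = 0xBA70
clock 3: out=0, reg = 0x5D38
clock 4: out=0, reg = 0xAE9C
clock 5: out=0, reg = 0x574E
clock 6: out=0, reg = 0x2BA7
clock 7: out=1, reg = 0x15D3
clock 8: out=1, reg = 0x0AE9
clock 9: out=1, reg = 0x8574
clock 10: out=0, reg = 0xC2BA

110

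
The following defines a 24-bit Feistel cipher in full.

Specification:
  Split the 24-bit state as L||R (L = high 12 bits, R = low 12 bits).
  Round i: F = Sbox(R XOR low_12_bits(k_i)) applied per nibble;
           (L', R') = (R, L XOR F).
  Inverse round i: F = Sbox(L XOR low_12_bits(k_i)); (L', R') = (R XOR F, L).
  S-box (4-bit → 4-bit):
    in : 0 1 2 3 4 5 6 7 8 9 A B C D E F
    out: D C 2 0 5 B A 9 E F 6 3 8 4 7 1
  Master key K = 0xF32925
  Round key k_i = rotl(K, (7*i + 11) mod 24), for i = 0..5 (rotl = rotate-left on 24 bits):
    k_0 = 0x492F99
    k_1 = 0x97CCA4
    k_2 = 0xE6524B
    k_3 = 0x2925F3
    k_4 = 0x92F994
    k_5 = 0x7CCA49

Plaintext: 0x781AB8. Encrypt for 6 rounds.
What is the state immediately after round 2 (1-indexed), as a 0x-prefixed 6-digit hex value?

s_0 = plaintext = 0x781AB8
s_1 = Round(s_0, k_0) = 0xAB8CAD
s_2 = Round(s_1, k_1) = 0xCAD767
s_3 = Round(s_2, k_2) = 0x767785
s_4 = Round(s_3, k_3) = 0x7855FD
s_5 = Round(s_4, k_4) = 0x5FDF2A
s_6 = Round(s_5, k_5) = 0xF2AE5D

0xCAD767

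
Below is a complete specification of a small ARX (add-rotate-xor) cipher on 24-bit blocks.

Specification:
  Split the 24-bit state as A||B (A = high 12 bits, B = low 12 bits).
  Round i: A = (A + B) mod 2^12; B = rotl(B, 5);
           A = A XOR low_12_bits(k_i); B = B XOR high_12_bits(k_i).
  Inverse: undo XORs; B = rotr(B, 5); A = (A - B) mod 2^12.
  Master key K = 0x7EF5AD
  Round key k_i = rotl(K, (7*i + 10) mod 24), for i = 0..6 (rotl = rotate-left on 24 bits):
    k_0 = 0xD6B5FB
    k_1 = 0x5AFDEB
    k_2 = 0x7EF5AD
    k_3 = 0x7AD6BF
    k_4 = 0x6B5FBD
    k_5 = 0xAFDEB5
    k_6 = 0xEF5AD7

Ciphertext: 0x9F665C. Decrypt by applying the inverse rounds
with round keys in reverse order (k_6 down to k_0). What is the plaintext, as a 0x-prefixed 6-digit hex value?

0x7BB21E

s_0 = ciphertext = 0x9F665C
s_1 = InvRound(s_0, k_6) = 0xE5C4C5
s_2 = InvRound(s_1, k_5) = 0x478C71
s_3 = InvRound(s_2, k_4) = 0x96F256
s_4 = InvRound(s_3, k_3) = 0x221DAF
s_5 = InvRound(s_4, k_2) = 0x73A052
s_6 = InvRound(s_5, k_1) = 0xC22EAF
s_7 = InvRound(s_6, k_0) = 0x7BB21E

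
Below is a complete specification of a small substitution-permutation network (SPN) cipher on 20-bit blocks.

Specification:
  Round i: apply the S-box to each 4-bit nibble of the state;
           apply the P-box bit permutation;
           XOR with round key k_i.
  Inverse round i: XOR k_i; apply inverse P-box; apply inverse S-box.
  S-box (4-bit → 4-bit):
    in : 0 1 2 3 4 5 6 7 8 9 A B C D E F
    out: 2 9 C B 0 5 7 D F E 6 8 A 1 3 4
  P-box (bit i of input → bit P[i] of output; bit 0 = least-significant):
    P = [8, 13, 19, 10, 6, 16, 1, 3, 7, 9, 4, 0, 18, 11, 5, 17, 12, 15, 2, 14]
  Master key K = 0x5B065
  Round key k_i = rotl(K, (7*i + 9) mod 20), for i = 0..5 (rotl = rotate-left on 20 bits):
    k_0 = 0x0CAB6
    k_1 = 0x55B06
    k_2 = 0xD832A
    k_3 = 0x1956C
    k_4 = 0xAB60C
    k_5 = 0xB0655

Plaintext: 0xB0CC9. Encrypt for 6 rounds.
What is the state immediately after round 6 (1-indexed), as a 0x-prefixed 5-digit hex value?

s_0 = plaintext = 0xB0CC9
s_1 = Round(s_0, k_0) = 0x9A4BF
s_2 = Round(s_1, k_1) = 0xD932A
s_3 = Round(s_2, k_2) = 0x7B981
s_4 = Round(s_3, k_3) = 0x2C233
s_5 = Round(s_4, k_4) = 0x9DB51
s_6 = Round(s_5, k_5) = 0xFC312

0xFC312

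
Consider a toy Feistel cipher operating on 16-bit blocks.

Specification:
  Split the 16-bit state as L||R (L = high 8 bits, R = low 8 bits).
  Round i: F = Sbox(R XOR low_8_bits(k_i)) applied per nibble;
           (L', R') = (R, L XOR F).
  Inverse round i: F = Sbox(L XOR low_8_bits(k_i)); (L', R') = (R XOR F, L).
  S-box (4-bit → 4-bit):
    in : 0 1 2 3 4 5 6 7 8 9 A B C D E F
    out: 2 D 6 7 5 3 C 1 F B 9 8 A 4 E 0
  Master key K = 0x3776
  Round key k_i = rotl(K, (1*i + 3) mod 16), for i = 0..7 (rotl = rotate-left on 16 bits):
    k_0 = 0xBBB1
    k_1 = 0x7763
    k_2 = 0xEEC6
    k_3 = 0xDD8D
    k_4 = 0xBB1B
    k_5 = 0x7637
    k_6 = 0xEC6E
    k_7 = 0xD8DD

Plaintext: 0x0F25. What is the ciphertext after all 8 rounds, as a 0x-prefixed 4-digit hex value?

0x7D6B

s_0 = plaintext = 0x0F25
s_1 = Round(s_0, k_0) = 0x25BA
s_2 = Round(s_1, k_1) = 0xBA6E
s_3 = Round(s_2, k_2) = 0x6E25
s_4 = Round(s_3, k_3) = 0x25F1
s_5 = Round(s_4, k_4) = 0xF1CC
s_6 = Round(s_5, k_5) = 0xCCF9
s_7 = Round(s_6, k_6) = 0xF97D
s_8 = Round(s_7, k_7) = 0x7D6B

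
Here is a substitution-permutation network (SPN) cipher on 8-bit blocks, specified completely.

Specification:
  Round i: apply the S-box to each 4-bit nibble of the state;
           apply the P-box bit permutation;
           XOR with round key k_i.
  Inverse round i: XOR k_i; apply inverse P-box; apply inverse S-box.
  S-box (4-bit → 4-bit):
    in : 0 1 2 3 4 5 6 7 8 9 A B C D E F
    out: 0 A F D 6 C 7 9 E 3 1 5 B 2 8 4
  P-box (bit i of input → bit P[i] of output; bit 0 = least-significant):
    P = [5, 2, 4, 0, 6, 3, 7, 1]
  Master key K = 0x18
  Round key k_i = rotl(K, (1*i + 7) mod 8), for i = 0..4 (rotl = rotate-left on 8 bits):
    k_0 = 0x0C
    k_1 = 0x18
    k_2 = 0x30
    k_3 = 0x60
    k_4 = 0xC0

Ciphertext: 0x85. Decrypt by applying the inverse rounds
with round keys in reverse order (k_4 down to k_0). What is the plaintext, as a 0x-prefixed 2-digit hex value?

s_0 = ciphertext = 0x85
s_1 = InvRound(s_0, k_4) = 0xA1
s_2 = InvRound(s_1, k_3) = 0xBE
s_3 = InvRound(s_2, k_2) = 0x8D
s_4 = InvRound(s_3, k_1) = 0xF8
s_5 = InvRound(s_4, k_0) = 0xB6

0xB6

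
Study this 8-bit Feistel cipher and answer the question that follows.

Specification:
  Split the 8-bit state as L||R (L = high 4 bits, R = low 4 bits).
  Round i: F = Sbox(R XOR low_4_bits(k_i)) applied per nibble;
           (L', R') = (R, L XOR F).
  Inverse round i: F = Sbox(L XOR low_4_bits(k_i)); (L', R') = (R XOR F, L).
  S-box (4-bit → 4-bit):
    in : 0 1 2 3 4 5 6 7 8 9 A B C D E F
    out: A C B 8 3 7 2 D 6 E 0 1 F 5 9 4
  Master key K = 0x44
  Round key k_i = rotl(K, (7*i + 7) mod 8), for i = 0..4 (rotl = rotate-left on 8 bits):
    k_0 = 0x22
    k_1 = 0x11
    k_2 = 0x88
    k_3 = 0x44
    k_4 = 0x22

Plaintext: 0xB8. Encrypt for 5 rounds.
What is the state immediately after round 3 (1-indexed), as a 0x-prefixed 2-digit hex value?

s_0 = plaintext = 0xB8
s_1 = Round(s_0, k_0) = 0x8B
s_2 = Round(s_1, k_1) = 0xB8
s_3 = Round(s_2, k_2) = 0x81
s_4 = Round(s_3, k_3) = 0x1F
s_5 = Round(s_4, k_4) = 0xF4

0x81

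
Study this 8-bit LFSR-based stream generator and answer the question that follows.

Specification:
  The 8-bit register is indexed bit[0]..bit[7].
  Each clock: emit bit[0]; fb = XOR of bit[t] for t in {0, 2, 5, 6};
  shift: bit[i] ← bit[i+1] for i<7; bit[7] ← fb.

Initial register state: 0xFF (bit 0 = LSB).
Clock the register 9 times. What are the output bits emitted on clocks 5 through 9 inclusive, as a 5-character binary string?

11110

reg_0 = 0xFF
clock 1: out=1, reg = 0x7F
clock 2: out=1, reg = 0x3F
clock 3: out=1, reg = 0x9F
clock 4: out=1, reg = 0x4F
clock 5: out=1, reg = 0xA7
clock 6: out=1, reg = 0xD3
clock 7: out=1, reg = 0x69
clock 8: out=1, reg = 0xB4
clock 9: out=0, reg = 0x5A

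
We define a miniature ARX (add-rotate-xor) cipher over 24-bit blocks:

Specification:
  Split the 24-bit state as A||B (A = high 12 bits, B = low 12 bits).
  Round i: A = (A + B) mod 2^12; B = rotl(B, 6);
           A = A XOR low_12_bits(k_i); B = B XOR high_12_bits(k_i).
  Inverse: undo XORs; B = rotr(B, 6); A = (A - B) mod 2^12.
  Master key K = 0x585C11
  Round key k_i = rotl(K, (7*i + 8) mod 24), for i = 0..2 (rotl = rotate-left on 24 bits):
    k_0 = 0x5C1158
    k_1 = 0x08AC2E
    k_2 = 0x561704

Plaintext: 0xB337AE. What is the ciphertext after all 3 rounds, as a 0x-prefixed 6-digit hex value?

s_0 = plaintext = 0xB337AE
s_1 = Round(s_0, k_0) = 0x3B9E5F
s_2 = Round(s_1, k_1) = 0xE36773
s_3 = Round(s_2, k_2) = 0x2AD9BC

0x2AD9BC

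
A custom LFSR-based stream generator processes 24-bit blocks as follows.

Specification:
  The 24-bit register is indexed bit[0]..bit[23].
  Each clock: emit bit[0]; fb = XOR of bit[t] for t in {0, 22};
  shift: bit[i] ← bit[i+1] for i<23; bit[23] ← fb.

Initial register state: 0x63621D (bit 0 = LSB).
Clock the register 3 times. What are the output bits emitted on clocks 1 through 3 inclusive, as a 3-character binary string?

101

reg_0 = 0x63621D
clock 1: out=1, reg = 0x31B10E
clock 2: out=0, reg = 0x18D887
clock 3: out=1, reg = 0x8C6C43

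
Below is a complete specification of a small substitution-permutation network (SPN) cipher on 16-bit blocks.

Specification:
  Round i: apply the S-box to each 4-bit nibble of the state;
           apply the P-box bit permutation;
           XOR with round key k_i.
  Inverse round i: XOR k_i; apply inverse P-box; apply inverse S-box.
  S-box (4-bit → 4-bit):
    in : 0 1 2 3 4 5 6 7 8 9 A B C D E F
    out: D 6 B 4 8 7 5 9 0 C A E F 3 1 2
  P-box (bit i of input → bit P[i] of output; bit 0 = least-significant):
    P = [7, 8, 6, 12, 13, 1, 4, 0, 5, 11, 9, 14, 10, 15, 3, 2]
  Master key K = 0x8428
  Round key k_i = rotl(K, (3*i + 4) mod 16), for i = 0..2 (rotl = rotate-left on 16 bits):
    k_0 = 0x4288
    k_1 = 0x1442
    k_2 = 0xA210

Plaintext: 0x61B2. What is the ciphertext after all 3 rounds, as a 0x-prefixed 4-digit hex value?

s_0 = plaintext = 0x61B2
s_1 = Round(s_0, k_0) = 0x5D13
s_2 = Round(s_1, k_1) = 0x9838
s_3 = Round(s_2, k_2) = 0xA20C

0xA20C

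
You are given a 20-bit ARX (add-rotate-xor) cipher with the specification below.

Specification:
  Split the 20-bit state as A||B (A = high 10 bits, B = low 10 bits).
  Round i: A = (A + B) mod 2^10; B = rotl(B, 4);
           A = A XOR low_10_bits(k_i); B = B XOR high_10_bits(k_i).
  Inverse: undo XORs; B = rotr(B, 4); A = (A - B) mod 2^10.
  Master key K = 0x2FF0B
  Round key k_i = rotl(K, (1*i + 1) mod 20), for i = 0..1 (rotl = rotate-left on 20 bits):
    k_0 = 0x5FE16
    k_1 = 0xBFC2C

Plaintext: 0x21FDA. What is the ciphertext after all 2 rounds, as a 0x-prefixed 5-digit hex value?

0xDAFFC

s_0 = plaintext = 0x21FDA
s_1 = Round(s_0, k_0) = 0x9DCD0
s_2 = Round(s_1, k_1) = 0xDAFFC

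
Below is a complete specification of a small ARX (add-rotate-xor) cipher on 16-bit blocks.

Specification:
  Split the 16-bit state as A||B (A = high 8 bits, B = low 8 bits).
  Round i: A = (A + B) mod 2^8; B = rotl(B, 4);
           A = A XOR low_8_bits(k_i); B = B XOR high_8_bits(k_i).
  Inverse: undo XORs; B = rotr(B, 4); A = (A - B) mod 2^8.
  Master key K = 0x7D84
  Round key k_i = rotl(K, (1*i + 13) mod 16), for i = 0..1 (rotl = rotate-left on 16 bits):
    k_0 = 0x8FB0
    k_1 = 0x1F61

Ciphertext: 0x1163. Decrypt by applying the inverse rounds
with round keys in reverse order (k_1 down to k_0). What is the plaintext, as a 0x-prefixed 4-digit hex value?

0x9584

s_0 = ciphertext = 0x1163
s_1 = InvRound(s_0, k_1) = 0xA9C7
s_2 = InvRound(s_1, k_0) = 0x9584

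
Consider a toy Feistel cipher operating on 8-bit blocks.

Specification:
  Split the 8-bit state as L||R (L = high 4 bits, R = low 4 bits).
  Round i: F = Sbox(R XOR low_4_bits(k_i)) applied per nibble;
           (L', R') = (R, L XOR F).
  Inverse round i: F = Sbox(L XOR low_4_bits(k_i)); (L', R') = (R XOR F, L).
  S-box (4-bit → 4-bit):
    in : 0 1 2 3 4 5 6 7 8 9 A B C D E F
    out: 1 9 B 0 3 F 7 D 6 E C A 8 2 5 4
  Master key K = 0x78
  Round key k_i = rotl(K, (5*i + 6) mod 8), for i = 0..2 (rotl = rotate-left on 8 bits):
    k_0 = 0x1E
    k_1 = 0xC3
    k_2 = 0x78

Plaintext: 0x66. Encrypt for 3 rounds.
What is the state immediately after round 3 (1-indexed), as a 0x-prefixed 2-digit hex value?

s_0 = plaintext = 0x66
s_1 = Round(s_0, k_0) = 0x60
s_2 = Round(s_1, k_1) = 0x06
s_3 = Round(s_2, k_2) = 0x65

0x65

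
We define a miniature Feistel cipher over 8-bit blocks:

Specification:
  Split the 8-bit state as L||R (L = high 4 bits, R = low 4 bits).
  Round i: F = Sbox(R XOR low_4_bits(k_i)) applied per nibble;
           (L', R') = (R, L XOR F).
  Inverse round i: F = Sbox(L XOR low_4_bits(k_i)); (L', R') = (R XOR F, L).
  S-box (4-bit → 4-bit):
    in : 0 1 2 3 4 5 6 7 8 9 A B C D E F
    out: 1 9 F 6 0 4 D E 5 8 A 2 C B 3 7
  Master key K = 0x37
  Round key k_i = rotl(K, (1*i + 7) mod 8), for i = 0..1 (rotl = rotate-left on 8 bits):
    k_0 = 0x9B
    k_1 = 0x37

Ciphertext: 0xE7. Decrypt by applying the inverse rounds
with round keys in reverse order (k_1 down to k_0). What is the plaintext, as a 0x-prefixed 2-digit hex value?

0xEF

s_0 = ciphertext = 0xE7
s_1 = InvRound(s_0, k_1) = 0xFE
s_2 = InvRound(s_1, k_0) = 0xEF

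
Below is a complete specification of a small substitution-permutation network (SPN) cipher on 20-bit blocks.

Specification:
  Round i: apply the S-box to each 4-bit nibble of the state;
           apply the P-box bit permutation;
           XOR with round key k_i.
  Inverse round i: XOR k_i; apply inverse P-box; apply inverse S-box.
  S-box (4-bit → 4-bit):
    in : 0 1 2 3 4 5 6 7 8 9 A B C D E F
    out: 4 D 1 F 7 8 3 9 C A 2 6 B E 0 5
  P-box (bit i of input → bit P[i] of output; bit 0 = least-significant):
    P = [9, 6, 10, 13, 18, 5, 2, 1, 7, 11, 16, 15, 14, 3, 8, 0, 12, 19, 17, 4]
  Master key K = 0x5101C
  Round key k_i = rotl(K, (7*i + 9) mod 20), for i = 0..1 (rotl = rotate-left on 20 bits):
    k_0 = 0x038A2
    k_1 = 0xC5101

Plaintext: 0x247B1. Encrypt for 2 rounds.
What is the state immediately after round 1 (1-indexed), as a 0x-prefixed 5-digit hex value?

0x0CF0E

s_0 = plaintext = 0x247B1
s_1 = Round(s_0, k_0) = 0x0CF0E
s_2 = Round(s_1, k_1) = 0xF118C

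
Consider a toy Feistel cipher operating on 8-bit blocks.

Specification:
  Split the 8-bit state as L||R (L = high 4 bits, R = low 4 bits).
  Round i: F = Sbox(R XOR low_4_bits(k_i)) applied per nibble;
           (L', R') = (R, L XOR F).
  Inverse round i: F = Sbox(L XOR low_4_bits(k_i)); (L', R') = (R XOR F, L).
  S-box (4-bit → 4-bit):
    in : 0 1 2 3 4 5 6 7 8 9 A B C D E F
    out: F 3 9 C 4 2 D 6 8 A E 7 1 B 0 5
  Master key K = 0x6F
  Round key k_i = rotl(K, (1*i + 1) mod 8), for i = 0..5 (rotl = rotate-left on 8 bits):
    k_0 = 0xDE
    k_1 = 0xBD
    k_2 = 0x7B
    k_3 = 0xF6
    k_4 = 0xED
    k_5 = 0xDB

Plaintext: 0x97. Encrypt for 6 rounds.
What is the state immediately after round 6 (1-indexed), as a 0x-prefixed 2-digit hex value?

0x29

s_0 = plaintext = 0x97
s_1 = Round(s_0, k_0) = 0x73
s_2 = Round(s_1, k_1) = 0x37
s_3 = Round(s_2, k_2) = 0x72
s_4 = Round(s_3, k_3) = 0x23
s_5 = Round(s_4, k_4) = 0x32
s_6 = Round(s_5, k_5) = 0x29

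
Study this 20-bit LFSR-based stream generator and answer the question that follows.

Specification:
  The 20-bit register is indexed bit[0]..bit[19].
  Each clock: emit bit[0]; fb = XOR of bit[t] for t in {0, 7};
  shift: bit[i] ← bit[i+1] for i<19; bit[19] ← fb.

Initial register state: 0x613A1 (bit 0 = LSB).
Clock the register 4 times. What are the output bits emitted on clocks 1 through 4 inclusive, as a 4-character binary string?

1000

reg_0 = 0x613A1
clock 1: out=1, reg = 0x309D0
clock 2: out=0, reg = 0x984E8
clock 3: out=0, reg = 0xCC274
clock 4: out=0, reg = 0x6613A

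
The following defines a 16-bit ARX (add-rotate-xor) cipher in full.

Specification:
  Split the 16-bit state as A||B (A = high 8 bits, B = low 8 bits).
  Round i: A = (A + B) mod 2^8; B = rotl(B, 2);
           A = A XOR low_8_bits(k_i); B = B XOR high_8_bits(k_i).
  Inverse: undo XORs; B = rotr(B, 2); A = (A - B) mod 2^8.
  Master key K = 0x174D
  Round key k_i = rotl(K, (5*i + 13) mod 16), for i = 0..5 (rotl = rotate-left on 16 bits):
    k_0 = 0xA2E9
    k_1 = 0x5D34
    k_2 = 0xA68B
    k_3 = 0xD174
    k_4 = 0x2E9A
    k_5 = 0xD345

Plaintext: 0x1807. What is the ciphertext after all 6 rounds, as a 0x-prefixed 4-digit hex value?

0x0078

s_0 = plaintext = 0x1807
s_1 = Round(s_0, k_0) = 0xF6BE
s_2 = Round(s_1, k_1) = 0x80A7
s_3 = Round(s_2, k_2) = 0xAC38
s_4 = Round(s_3, k_3) = 0x9031
s_5 = Round(s_4, k_4) = 0x5BEA
s_6 = Round(s_5, k_5) = 0x0078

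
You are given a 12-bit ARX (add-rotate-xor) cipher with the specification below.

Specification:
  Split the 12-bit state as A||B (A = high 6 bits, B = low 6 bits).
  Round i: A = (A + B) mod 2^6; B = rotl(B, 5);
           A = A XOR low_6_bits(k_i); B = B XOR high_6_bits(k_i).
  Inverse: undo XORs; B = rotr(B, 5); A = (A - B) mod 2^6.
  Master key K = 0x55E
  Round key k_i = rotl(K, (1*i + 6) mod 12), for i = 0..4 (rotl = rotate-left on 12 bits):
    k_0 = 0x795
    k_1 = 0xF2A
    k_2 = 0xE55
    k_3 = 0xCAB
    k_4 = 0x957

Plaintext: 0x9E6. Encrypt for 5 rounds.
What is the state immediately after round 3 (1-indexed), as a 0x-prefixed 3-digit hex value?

0xF34

s_0 = plaintext = 0x9E6
s_1 = Round(s_0, k_0) = 0x60D
s_2 = Round(s_1, k_1) = 0x3DA
s_3 = Round(s_2, k_2) = 0xF34
s_4 = Round(s_3, k_3) = 0x6E8
s_5 = Round(s_4, k_4) = 0x531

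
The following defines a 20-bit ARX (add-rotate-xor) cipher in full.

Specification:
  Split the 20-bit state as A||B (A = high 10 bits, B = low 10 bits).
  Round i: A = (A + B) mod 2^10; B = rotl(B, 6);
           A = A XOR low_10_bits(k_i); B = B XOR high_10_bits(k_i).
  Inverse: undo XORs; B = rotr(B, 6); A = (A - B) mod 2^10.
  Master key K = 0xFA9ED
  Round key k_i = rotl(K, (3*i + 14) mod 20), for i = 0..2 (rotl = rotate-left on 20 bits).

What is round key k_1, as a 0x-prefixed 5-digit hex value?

K = 0xFA9ED
k_0 = rotl(K, (3*0+14) mod 20) = rotl(K, 14) = 0xB7EA7
k_1 = rotl(K, (3*1+14) mod 20) = rotl(K, 17) = 0xBF53D

0xBF53D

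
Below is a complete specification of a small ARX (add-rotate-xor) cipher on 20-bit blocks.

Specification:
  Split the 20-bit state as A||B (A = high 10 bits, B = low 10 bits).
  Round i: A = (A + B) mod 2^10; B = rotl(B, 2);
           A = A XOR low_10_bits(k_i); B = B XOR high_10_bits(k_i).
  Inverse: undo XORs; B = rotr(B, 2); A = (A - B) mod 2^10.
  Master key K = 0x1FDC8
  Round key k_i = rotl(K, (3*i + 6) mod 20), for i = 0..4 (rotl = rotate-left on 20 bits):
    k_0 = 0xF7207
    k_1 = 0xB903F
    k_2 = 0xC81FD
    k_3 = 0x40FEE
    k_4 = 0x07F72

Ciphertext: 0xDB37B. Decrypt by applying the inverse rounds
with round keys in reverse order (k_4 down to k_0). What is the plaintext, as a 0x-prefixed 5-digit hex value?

0x5ACBC

s_0 = ciphertext = 0xDB37B
s_1 = InvRound(s_0, k_4) = 0xD14D9
s_2 = InvRound(s_1, k_3) = 0x8D676
s_3 = InvRound(s_2, k_2) = 0x5CE55
s_4 = InvRound(s_3, k_1) = 0x0812C
s_5 = InvRound(s_4, k_0) = 0x5ACBC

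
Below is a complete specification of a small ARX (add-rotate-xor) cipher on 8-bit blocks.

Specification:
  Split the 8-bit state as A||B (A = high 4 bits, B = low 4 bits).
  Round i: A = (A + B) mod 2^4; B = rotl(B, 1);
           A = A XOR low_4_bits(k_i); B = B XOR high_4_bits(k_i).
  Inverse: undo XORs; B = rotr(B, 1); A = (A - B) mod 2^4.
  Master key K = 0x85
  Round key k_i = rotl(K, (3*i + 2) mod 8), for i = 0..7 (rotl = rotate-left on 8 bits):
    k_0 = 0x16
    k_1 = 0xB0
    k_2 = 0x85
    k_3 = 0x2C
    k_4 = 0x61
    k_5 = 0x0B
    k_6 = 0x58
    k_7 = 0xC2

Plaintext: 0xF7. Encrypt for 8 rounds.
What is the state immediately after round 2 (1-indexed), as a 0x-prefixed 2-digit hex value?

s_0 = plaintext = 0xF7
s_1 = Round(s_0, k_0) = 0x0F
s_2 = Round(s_1, k_1) = 0xF4
s_3 = Round(s_2, k_2) = 0x60
s_4 = Round(s_3, k_3) = 0xA2
s_5 = Round(s_4, k_4) = 0xD2
s_6 = Round(s_5, k_5) = 0x44
s_7 = Round(s_6, k_6) = 0x0D
s_8 = Round(s_7, k_7) = 0xF7

0xF4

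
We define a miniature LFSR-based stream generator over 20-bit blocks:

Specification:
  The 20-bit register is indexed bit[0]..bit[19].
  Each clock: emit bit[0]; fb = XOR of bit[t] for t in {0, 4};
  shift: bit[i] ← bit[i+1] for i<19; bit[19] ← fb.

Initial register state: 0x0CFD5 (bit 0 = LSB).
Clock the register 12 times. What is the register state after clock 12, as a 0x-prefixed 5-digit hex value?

reg_0 = 0x0CFD5
clock 1: out=1, reg = 0x067EA
clock 2: out=0, reg = 0x033F5
clock 3: out=1, reg = 0x019FA
clock 4: out=0, reg = 0x80CFD
clock 5: out=1, reg = 0x4067E
clock 6: out=0, reg = 0xA033F
clock 7: out=1, reg = 0x5019F
clock 8: out=1, reg = 0x280CF
clock 9: out=1, reg = 0x94067
clock 10: out=1, reg = 0xCA033
clock 11: out=1, reg = 0x65019
clock 12: out=1, reg = 0x3280C

0x3280C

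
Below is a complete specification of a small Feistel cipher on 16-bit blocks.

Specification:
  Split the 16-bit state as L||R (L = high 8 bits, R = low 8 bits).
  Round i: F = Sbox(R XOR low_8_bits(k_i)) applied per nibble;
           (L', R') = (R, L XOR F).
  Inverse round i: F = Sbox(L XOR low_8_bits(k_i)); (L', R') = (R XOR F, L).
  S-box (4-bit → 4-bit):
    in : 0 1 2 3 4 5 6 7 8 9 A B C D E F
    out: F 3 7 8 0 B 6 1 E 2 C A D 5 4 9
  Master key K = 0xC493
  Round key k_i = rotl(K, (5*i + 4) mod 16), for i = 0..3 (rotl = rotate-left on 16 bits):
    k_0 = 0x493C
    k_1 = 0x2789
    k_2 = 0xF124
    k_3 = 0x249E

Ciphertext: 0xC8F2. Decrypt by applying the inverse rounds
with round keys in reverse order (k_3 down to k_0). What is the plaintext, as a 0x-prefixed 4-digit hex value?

s_0 = ciphertext = 0xC8F2
s_1 = InvRound(s_0, k_3) = 0x44C8
s_2 = InvRound(s_1, k_2) = 0xA744
s_3 = InvRound(s_2, k_1) = 0x30A7
s_4 = InvRound(s_3, k_0) = 0x5A30

0x5A30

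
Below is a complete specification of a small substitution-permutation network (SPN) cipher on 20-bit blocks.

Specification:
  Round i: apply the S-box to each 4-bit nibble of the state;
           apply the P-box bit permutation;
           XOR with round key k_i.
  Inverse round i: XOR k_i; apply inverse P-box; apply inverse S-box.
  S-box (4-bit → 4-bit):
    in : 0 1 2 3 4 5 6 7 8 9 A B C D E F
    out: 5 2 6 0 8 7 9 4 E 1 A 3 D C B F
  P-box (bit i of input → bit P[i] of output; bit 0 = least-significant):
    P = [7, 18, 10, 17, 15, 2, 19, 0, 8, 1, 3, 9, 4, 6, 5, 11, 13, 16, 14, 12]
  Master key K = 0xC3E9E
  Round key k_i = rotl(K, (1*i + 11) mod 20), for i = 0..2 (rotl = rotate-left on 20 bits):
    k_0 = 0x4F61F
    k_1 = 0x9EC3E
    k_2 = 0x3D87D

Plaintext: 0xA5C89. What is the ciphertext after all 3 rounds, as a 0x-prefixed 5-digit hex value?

0x7087E

s_0 = plaintext = 0xA5C89
s_1 = Round(s_0, k_0) = 0xDE5E2
s_2 = Round(s_1, k_1) = 0xD3161
s_3 = Round(s_2, k_2) = 0x7087E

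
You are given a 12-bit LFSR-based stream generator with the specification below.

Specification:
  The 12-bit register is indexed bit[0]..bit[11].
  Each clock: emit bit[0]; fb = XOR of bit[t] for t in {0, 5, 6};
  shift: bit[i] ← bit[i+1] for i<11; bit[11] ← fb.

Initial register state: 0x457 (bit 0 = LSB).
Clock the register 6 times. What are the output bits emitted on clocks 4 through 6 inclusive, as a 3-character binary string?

reg_0 = 0x457
clock 1: out=1, reg = 0x22B
clock 2: out=1, reg = 0x115
clock 3: out=1, reg = 0x88A
clock 4: out=0, reg = 0x445
clock 5: out=1, reg = 0x222
clock 6: out=0, reg = 0x911

010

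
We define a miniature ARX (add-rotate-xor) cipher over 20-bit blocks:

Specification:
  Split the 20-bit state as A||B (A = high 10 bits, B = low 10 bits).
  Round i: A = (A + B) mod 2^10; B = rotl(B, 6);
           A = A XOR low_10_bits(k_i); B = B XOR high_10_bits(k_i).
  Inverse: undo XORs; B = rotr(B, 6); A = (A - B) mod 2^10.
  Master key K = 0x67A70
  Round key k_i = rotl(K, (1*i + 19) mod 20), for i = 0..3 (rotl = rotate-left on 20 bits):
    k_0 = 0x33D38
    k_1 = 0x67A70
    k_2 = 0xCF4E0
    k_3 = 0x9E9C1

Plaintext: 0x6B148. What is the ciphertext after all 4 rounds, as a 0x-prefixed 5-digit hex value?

0x6D4C6

s_0 = plaintext = 0x6B148
s_1 = Round(s_0, k_0) = 0xF32DB
s_2 = Round(s_1, k_1) = 0x35F73
s_3 = Round(s_2, k_2) = 0x2ABCA
s_4 = Round(s_3, k_3) = 0x6D4C6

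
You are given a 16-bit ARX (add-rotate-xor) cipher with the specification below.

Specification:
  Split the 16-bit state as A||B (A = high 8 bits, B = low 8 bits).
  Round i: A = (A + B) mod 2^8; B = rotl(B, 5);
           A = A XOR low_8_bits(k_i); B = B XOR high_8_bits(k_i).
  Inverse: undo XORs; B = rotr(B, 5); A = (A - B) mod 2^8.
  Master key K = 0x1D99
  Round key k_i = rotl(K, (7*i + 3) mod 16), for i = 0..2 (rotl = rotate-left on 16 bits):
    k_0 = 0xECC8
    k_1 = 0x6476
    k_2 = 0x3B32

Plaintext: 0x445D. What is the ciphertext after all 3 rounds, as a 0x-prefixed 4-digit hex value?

s_0 = plaintext = 0x445D
s_1 = Round(s_0, k_0) = 0x6947
s_2 = Round(s_1, k_1) = 0xC68C
s_3 = Round(s_2, k_2) = 0x60AA

0x60AA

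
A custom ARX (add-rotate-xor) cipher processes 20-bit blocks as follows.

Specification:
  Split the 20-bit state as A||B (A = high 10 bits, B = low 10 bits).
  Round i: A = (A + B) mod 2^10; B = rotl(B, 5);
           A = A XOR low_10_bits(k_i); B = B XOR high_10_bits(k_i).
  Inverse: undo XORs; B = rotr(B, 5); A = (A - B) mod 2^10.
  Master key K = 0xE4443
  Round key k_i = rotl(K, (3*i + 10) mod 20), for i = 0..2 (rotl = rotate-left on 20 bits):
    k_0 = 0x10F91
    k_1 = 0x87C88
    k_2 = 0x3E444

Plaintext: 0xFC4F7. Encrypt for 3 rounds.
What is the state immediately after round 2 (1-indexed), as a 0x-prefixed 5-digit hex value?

s_0 = plaintext = 0xFC4F7
s_1 = Round(s_0, k_0) = 0xDE6A4
s_2 = Round(s_1, k_1) = 0xA568A
s_3 = Round(s_2, k_2) = 0x56DAD

0xA568A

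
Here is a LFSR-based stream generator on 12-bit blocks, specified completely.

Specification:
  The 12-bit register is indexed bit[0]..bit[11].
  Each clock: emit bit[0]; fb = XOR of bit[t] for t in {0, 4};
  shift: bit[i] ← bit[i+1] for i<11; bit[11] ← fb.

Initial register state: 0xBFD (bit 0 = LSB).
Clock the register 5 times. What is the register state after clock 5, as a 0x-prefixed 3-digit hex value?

0x15F

reg_0 = 0xBFD
clock 1: out=1, reg = 0x5FE
clock 2: out=0, reg = 0xAFF
clock 3: out=1, reg = 0x57F
clock 4: out=1, reg = 0x2BF
clock 5: out=1, reg = 0x15F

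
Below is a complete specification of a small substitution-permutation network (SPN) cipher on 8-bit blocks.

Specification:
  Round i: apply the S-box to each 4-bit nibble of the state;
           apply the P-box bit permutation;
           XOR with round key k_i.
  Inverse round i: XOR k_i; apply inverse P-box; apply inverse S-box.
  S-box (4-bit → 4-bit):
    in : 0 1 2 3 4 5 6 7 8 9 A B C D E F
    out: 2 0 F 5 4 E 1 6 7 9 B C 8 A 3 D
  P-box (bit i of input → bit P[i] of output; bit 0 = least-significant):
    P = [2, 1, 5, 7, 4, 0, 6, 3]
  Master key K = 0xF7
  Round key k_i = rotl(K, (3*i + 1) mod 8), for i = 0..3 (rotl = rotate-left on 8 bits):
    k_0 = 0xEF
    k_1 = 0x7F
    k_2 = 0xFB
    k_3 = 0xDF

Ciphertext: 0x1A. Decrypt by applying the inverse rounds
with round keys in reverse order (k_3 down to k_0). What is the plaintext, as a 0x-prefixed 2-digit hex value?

0xCB

s_0 = ciphertext = 0x1A
s_1 = InvRound(s_0, k_3) = 0x79
s_2 = InvRound(s_1, k_2) = 0x1D
s_3 = InvRound(s_2, k_1) = 0x47
s_4 = InvRound(s_3, k_0) = 0xCB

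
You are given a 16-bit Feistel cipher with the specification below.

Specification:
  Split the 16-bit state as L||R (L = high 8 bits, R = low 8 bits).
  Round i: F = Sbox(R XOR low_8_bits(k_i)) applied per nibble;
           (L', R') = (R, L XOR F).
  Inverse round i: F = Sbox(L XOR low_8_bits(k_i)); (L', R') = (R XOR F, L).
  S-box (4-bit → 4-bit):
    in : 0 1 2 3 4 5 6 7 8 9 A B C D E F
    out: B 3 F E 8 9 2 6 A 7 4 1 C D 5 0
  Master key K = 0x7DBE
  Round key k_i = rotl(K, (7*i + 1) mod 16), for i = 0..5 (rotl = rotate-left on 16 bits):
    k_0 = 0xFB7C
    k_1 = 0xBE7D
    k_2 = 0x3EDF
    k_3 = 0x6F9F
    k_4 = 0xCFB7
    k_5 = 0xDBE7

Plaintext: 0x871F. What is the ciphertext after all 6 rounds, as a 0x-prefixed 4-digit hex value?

0x5F61

s_0 = plaintext = 0x871F
s_1 = Round(s_0, k_0) = 0x1FA9
s_2 = Round(s_1, k_1) = 0xA9C7
s_3 = Round(s_2, k_2) = 0xC793
s_4 = Round(s_3, k_3) = 0x937B
s_5 = Round(s_4, k_4) = 0x7B5F
s_6 = Round(s_5, k_5) = 0x5F61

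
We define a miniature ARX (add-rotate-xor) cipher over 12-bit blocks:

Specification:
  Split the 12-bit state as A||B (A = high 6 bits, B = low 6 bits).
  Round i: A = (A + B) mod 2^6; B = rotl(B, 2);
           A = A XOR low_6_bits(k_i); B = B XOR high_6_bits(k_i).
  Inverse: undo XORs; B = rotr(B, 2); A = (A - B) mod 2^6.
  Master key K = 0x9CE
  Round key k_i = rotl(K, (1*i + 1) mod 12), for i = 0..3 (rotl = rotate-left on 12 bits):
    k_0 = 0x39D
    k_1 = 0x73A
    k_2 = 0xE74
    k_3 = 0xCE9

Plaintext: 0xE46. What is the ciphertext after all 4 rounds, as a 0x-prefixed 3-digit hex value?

s_0 = plaintext = 0xE46
s_1 = Round(s_0, k_0) = 0x896
s_2 = Round(s_1, k_1) = 0x085
s_3 = Round(s_2, k_2) = 0xCED
s_4 = Round(s_3, k_3) = 0x245

0x245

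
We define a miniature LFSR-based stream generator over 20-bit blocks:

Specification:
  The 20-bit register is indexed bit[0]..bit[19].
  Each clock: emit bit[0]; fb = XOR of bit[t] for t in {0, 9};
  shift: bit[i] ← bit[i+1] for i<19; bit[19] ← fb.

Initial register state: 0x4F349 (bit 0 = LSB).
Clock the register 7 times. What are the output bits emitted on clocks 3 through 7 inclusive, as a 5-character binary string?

01001

reg_0 = 0x4F349
clock 1: out=1, reg = 0x279A4
clock 2: out=0, reg = 0x13CD2
clock 3: out=0, reg = 0x09E69
clock 4: out=1, reg = 0x04F34
clock 5: out=0, reg = 0x8279A
clock 6: out=0, reg = 0xC13CD
clock 7: out=1, reg = 0x609E6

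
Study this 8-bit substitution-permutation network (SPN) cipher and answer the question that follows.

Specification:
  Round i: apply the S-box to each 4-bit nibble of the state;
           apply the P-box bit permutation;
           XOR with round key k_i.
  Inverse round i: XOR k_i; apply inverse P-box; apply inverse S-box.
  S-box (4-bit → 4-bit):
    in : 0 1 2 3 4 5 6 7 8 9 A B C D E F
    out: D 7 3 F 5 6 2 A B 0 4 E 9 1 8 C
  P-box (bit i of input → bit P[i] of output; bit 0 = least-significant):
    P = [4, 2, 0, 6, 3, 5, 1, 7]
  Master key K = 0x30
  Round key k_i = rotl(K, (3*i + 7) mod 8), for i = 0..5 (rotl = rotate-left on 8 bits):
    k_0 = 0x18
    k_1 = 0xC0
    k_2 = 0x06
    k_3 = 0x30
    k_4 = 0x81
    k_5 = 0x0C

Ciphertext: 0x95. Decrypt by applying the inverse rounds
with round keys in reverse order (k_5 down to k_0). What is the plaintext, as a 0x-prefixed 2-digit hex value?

s_0 = ciphertext = 0x95
s_1 = InvRound(s_0, k_5) = 0xC4
s_2 = InvRound(s_1, k_4) = 0x9B
s_3 = InvRound(s_2, k_3) = 0x3A
s_4 = InvRound(s_3, k_2) = 0x22
s_5 = InvRound(s_4, k_1) = 0xBE
s_6 = InvRound(s_5, k_0) = 0xB6

0xB6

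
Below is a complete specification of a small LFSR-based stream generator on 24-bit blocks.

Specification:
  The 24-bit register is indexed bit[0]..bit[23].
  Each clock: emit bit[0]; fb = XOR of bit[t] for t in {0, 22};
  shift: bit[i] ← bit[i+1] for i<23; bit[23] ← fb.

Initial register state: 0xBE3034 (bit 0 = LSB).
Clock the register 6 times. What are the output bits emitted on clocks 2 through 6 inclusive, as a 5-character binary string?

reg_0 = 0xBE3034
clock 1: out=0, reg = 0x5F181A
clock 2: out=0, reg = 0xAF8C0D
clock 3: out=1, reg = 0xD7C606
clock 4: out=0, reg = 0xEBE303
clock 5: out=1, reg = 0x75F181
clock 6: out=1, reg = 0x3AF8C0

01011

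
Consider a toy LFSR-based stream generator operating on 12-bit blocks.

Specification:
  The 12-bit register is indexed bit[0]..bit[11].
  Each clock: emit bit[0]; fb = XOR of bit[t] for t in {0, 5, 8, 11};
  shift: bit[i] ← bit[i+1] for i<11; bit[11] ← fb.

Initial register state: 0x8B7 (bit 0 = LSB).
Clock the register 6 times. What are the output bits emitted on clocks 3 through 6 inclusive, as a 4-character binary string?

reg_0 = 0x8B7
clock 1: out=1, reg = 0xC5B
clock 2: out=1, reg = 0x62D
clock 3: out=1, reg = 0x316
clock 4: out=0, reg = 0x98B
clock 5: out=1, reg = 0xCC5
clock 6: out=1, reg = 0x662

1011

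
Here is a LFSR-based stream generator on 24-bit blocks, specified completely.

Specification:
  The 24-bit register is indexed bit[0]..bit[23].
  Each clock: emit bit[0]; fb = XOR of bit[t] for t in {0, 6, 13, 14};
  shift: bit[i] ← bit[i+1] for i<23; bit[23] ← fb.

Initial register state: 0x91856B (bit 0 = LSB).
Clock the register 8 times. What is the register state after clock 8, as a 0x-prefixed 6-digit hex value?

0xB49185

reg_0 = 0x91856B
clock 1: out=1, reg = 0x48C2B5
clock 2: out=1, reg = 0x24615A
clock 3: out=0, reg = 0x9230AD
clock 4: out=1, reg = 0x491856
clock 5: out=0, reg = 0xA48C2B
clock 6: out=1, reg = 0xD24615
clock 7: out=1, reg = 0x69230A
clock 8: out=0, reg = 0xB49185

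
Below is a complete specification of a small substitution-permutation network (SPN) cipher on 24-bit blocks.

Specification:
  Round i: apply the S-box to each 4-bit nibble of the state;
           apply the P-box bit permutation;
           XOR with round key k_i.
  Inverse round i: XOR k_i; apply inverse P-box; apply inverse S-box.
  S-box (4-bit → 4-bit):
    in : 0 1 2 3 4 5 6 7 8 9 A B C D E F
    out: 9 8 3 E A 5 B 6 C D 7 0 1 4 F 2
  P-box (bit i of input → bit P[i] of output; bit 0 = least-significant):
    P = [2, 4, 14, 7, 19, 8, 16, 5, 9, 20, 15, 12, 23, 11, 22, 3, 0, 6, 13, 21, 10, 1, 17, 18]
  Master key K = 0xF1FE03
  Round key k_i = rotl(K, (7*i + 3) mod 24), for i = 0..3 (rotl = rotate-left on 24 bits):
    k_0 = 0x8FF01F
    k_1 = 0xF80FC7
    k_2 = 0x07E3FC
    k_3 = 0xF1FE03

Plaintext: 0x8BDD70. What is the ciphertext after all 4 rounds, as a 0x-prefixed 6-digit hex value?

s_0 = plaintext = 0x8BDD70
s_1 = Round(s_0, k_0) = 0xC8719B
s_2 = Round(s_1, k_1) = 0x9133E7
s_3 = Round(s_2, k_2) = 0x783EC4
s_4 = Round(s_3, k_3) = 0x8B4499

0x8B4499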